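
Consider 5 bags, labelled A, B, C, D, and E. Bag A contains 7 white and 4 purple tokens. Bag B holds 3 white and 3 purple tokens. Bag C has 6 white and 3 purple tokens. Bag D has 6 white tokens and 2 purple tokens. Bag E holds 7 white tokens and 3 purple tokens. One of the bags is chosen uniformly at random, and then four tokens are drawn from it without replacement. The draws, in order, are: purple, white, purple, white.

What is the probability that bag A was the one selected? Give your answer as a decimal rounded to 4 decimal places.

0.2060

Compute the likelihood of the observed sequence for each case: P(data | bag A) = (4/11)(7/10)(3/9)(6/8) = 0.063636; P(data | bag B) = (3/6)(3/5)(2/4)(2/3) = 0.1; P(data | bag C) = (3/9)(6/8)(2/7)(5/6) = 0.059524; P(data | bag D) = (2/8)(6/7)(1/6)(5/5) = 0.035714; P(data | bag E) = (3/10)(7/9)(2/8)(6/7) = 0.05.
The prior-weighted likelihoods are 1/5 · 0.063636 = 0.012727, 1/5 · 0.1 = 0.02, 1/5 · 0.059524 = 0.011905, 1/5 · 0.035714 = 0.0071429, 1/5 · 0.05 = 0.01; summing to 0.061775.
By Bayes' rule, P(bag A | data) = (0.012727) / (0.061775) = 0.20603.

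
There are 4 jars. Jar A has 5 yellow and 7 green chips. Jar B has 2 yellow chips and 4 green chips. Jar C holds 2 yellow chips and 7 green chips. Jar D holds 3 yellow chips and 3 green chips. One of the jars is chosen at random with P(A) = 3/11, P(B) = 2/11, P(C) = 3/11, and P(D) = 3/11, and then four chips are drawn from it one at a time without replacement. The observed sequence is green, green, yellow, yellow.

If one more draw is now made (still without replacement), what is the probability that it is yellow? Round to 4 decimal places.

0.3150

Under each hypothesis, the probability of the observed sequence is: P(data | jar A) = (7/12)(6/11)(5/10)(4/9) = 0.070707; P(data | jar B) = (4/6)(3/5)(2/4)(1/3) = 0.066667; P(data | jar C) = (7/9)(6/8)(2/7)(1/6) = 0.027778; P(data | jar D) = (3/6)(2/5)(3/4)(2/3) = 0.1.
The prior-weighted likelihoods are 3/11 · 0.070707 = 0.019284, 2/11 · 0.066667 = 0.012121, 3/11 · 0.027778 = 0.0075758, 3/11 · 0.1 = 0.027273; these sum to 0.066253.
The posterior is then P(jar A | data) = 0.29106, P(jar B | data) = 0.18295, P(jar C | data) = 0.11435, P(jar D | data) = 0.41164.
The predictive probability is P(yellow next | data) = (3/8)(0.29106) + (0)(0.18295) + (0)(0.11435) + (1/2)(0.41164) = 0.31497.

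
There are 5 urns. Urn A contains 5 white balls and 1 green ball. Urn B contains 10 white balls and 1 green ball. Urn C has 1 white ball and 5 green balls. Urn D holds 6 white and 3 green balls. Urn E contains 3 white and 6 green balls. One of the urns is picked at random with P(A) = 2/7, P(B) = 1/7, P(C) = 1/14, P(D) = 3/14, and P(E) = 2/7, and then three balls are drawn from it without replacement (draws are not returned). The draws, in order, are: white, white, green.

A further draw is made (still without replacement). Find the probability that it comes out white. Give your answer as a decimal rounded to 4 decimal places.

The likelihood of the observed sequence under each hypothesis: P(data | urn A) = (5/6)(4/5)(1/4) = 0.16667; P(data | urn B) = (10/11)(9/10)(1/9) = 0.090909; P(data | urn C) = (1/6)(0/5) = 0; P(data | urn D) = (6/9)(5/8)(3/7) = 0.17857; P(data | urn E) = (3/9)(2/8)(6/7) = 0.071429.
Weighting by the prior gives 2/7 · 0.16667 = 0.047619, 1/7 · 0.090909 = 0.012987, 1/14 · 0 = 0, 3/14 · 0.17857 = 0.038265, 2/7 · 0.071429 = 0.020408; summing to 0.11928.
Normalising, the posterior is P(urn A | data) = 0.39922, P(urn B | data) = 0.10888, P(urn C | data) = 0, P(urn D | data) = 0.3208, P(urn E | data) = 0.1711.
The predictive probability is P(white next | data) = (1)(0.39922) + (1)(0.10888) + (2/3)(0.3208) + (1/6)(0.1711) = 0.75049.

0.7505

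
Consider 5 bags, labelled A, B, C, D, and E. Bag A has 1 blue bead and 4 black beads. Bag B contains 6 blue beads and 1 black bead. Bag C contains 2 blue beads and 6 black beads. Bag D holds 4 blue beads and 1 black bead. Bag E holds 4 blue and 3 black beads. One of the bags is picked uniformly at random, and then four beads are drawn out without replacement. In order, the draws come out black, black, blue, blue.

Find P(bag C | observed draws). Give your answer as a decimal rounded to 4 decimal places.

0.2941

The likelihood of the observed sequence under each hypothesis: P(data | bag A) = (4/5)(3/4)(1/3)(0/2) = 0; P(data | bag B) = (1/7)(0/6) = 0; P(data | bag C) = (6/8)(5/7)(2/6)(1/5) = 1/28; P(data | bag D) = (1/5)(0/4) = 0; P(data | bag E) = (3/7)(2/6)(4/5)(3/4) = 3/35.
The prior-weighted likelihoods are 1/5 · 0 = 0, 1/5 · 0 = 0, 1/5 · 1/28 = 1/140, 1/5 · 0 = 0, 1/5 · 3/35 = 3/175; with total 17/700.
So P(bag C | data) = (1/140) / (17/700) = 5/17.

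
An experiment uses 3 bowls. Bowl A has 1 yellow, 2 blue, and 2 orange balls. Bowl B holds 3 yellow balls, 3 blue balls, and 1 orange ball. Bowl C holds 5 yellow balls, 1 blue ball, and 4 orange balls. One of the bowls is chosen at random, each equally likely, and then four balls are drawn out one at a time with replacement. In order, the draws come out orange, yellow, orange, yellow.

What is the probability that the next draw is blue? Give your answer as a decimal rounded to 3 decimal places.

0.163

The likelihood of the observed sequence under each hypothesis: P(data | bowl A) = (2/5)(1/5)(2/5)(1/5) = 0.0064; P(data | bowl B) = (1/7)(3/7)(1/7)(3/7) = 0.0037484; P(data | bowl C) = (4/10)(5/10)(4/10)(5/10) = 0.04.
Weighting by the prior gives 1/3 · 0.0064 = 0.0021333, 1/3 · 0.0037484 = 0.0012495, 1/3 · 0.04 = 0.013333; summing to 0.016716.
Dividing through by the total gives posterior P(bowl A | data) = 0.12762, P(bowl B | data) = 0.074747, P(bowl C | data) = 0.79763.
The predictive probability is P(blue next | data) = (2/5)(0.12762) + (3/7)(0.074747) + (1/10)(0.79763) = 0.16285.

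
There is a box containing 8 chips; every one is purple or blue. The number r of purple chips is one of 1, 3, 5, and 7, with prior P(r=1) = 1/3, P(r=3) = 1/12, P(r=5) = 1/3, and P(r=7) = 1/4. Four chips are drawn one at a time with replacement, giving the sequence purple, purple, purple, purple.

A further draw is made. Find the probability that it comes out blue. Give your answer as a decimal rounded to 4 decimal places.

0.1933

For each hypothesis, P(data | H) works out to: P(data | r = 1) = (1/8)(1/8)(1/8)(1/8) = 0.00024414; P(data | r = 3) = (3/8)(3/8)(3/8)(3/8) = 0.019775; P(data | r = 5) = (5/8)(5/8)(5/8)(5/8) = 0.15259; P(data | r = 7) = (7/8)(7/8)(7/8)(7/8) = 0.58618.
The prior-weighted likelihoods are 1/3 · 0.00024414 = 8.138e-05, 1/12 · 0.019775 = 0.0016479, 1/3 · 0.15259 = 0.050863, 1/4 · 0.58618 = 0.14655; with total 0.19914.
The posterior is then P(r = 1 | data) = 0.00040866, P(r = 3 | data) = 0.0082754, P(r = 5 | data) = 0.25541, P(r = 7 | data) = 0.7359.
Averaging over the posterior, P(blue next | data) = (7/8)(0.00040866) + (5/8)(0.0082754) + (3/8)(0.25541) + (1/8)(0.7359) = 0.1933.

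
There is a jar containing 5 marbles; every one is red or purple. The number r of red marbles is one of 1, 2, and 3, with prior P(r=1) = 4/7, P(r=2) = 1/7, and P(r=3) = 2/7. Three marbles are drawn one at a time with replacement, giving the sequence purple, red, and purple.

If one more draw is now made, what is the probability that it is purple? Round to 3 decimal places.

0.675

Under each hypothesis, the probability of the observed sequence is: P(data | r = 1) = (4/5)(1/5)(4/5) = 16/125; P(data | r = 2) = (3/5)(2/5)(3/5) = 18/125; P(data | r = 3) = (2/5)(3/5)(2/5) = 12/125.
Weighting by the prior gives 4/7 · 16/125 = 64/875, 1/7 · 18/125 = 18/875, 2/7 · 12/125 = 24/875; summing to 106/875.
The posterior is then P(r = 1 | data) = 32/53, P(r = 2 | data) = 9/53, P(r = 3 | data) = 12/53.
So P(purple next | data) = Σ P(purple next | H) P(H | data) = (4/5)(32/53) + (3/5)(9/53) + (2/5)(12/53) = 179/265.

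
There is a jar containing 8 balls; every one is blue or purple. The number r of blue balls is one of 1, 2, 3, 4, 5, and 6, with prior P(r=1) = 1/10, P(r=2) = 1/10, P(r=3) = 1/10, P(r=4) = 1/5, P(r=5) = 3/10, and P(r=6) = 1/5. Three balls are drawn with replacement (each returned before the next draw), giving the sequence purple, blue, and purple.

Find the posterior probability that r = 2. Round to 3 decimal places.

0.142

For each hypothesis, P(data | H) works out to: P(data | r = 1) = (7/8)(1/8)(7/8) = 0.095703; P(data | r = 2) = (6/8)(2/8)(6/8) = 0.14062; P(data | r = 3) = (5/8)(3/8)(5/8) = 0.14648; P(data | r = 4) = (4/8)(4/8)(4/8) = 0.125; P(data | r = 5) = (3/8)(5/8)(3/8) = 0.087891; P(data | r = 6) = (2/8)(6/8)(2/8) = 0.046875.
Weighting by the prior gives 1/10 · 0.095703 = 0.0095703, 1/10 · 0.14062 = 0.014063, 1/10 · 0.14648 = 0.014648, 1/5 · 0.125 = 0.025, 3/10 · 0.087891 = 0.026367, 1/5 · 0.046875 = 0.009375; with total 0.099023.
So P(r = 2 | data) = (0.014063) / (0.099023) = 0.14201.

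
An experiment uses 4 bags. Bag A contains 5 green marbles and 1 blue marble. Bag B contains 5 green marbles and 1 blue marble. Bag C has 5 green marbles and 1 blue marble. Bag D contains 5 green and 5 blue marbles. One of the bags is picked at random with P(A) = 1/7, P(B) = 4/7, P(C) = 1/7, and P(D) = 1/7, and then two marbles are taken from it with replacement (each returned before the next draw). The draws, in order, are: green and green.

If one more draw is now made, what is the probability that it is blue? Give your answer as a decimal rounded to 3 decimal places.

0.186

Under each hypothesis, the probability of the observed sequence is: P(data | bag A) = (5/6)(5/6) = 25/36; P(data | bag B) = (5/6)(5/6) = 25/36; P(data | bag C) = (5/6)(5/6) = 25/36; P(data | bag D) = (5/10)(5/10) = 1/4.
Multiplying each by its prior: 1/7 · 25/36 = 25/252, 4/7 · 25/36 = 25/63, 1/7 · 25/36 = 25/252, 1/7 · 1/4 = 1/28; summing to 53/84.
Dividing through by the total gives posterior P(bag A | data) = 25/159, P(bag B | data) = 100/159, P(bag C | data) = 25/159, P(bag D | data) = 3/53.
Averaging over the posterior, P(blue next | data) = (1/6)(25/159) + (1/6)(100/159) + (1/6)(25/159) + (1/2)(3/53) = 59/318.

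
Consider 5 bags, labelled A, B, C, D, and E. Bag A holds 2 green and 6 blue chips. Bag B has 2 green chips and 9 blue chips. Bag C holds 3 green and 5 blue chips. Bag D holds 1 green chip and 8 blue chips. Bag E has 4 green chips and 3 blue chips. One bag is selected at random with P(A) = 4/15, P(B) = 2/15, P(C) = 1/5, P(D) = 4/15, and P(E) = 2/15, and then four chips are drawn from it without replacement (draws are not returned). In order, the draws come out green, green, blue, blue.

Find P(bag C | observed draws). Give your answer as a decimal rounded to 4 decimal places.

0.3793

Compute the likelihood of the observed sequence for each case: P(data | bag A) = (2/8)(1/7)(6/6)(5/5) = 1/28; P(data | bag B) = (2/11)(1/10)(9/9)(8/8) = 1/55; P(data | bag C) = (3/8)(2/7)(5/6)(4/5) = 1/14; P(data | bag D) = (1/9)(0/8) = 0; P(data | bag E) = (4/7)(3/6)(3/5)(2/4) = 3/35.
Multiplying each by its prior: 4/15 · 1/28 = 1/105, 2/15 · 1/55 = 2/825, 1/5 · 1/14 = 1/70, 4/15 · 0 = 0, 2/15 · 3/35 = 2/175; summing to 29/770.
Hence P(bag C | data) = (1/70) / (29/770) = 11/29.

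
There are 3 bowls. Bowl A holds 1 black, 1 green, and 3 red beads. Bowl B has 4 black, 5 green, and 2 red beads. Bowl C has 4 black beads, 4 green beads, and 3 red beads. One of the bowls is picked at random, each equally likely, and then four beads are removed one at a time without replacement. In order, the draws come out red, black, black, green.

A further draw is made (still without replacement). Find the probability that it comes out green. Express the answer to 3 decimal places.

0.494

Under each hypothesis, the probability of the observed sequence is: P(data | bowl A) = (3/5)(1/4)(0/3) = 0; P(data | bowl B) = (2/11)(4/10)(3/9)(5/8) = 1/66; P(data | bowl C) = (3/11)(4/10)(3/9)(4/8) = 1/55.
Multiplying each by its prior: 1/3 · 0 = 0, 1/3 · 1/66 = 1/198, 1/3 · 1/55 = 1/165; with total 1/90.
The posterior is then P(bowl A | data) = 0, P(bowl B | data) = 5/11, P(bowl C | data) = 6/11.
Averaging over the posterior, P(green next | data) = (4/7)(5/11) + (3/7)(6/11) = 38/77.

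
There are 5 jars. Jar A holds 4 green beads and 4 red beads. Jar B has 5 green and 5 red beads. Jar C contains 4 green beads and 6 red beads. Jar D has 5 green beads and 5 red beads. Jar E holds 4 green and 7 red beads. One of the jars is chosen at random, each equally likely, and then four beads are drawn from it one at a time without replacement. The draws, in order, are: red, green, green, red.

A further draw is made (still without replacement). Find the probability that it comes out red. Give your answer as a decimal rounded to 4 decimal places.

Under each hypothesis, the probability of the observed sequence is: P(data | jar A) = (4/8)(4/7)(3/6)(3/5) = 0.085714; P(data | jar B) = (5/10)(5/9)(4/8)(4/7) = 0.079365; P(data | jar C) = (6/10)(4/9)(3/8)(5/7) = 0.071429; P(data | jar D) = (5/10)(5/9)(4/8)(4/7) = 0.079365; P(data | jar E) = (7/11)(4/10)(3/9)(6/8) = 0.063636.
Weighting by the prior gives 1/5 · 0.085714 = 0.017143, 1/5 · 0.079365 = 0.015873, 1/5 · 0.071429 = 0.014286, 1/5 · 0.079365 = 0.015873, 1/5 · 0.063636 = 0.012727; with total 0.075902.
Normalising, the posterior is P(jar A | data) = 0.22586, P(jar B | data) = 0.20913, P(jar C | data) = 0.18821, P(jar D | data) = 0.20913, P(jar E | data) = 0.16768.
Averaging over the posterior, P(red next | data) = (1/2)(0.22586) + (1/2)(0.20913) + (2/3)(0.18821) + (1/2)(0.20913) + (5/7)(0.16768) = 0.5673.

0.5673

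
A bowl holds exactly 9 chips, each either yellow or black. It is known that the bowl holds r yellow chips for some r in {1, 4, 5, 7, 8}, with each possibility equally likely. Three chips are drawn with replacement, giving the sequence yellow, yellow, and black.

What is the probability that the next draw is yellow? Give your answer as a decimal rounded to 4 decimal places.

The likelihood of the observed sequence under each hypothesis: P(data | r = 1) = (1/9)(1/9)(8/9) = 0.010974; P(data | r = 4) = (4/9)(4/9)(5/9) = 0.10974; P(data | r = 5) = (5/9)(5/9)(4/9) = 0.13717; P(data | r = 7) = (7/9)(7/9)(2/9) = 0.13443; P(data | r = 8) = (8/9)(8/9)(1/9) = 0.087791.
Weighting by the prior gives 1/5 · 0.010974 = 0.0021948, 1/5 · 0.10974 = 0.021948, 1/5 · 0.13717 = 0.027435, 1/5 · 0.13443 = 0.026886, 1/5 · 0.087791 = 0.017558; with total 0.096022.
Dividing through by the total gives posterior P(r = 1 | data) = 0.022857, P(r = 4 | data) = 0.22857, P(r = 5 | data) = 0.28571, P(r = 7 | data) = 0.28, P(r = 8 | data) = 0.18286.
So P(yellow next | data) = Σ P(yellow next | H) P(H | data) = (1/9)(0.022857) + (4/9)(0.22857) + (5/9)(0.28571) + (7/9)(0.28) + (8/9)(0.18286) = 0.64317.

0.6432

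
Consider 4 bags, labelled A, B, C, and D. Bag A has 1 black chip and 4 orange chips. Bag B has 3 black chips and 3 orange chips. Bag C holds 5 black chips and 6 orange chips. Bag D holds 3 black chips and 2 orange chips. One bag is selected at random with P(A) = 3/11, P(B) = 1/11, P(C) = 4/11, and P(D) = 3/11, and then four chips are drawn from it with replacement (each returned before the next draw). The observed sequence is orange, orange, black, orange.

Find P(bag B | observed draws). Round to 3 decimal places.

0.080

For each hypothesis, P(data | H) works out to: P(data | bag A) = (4/5)(4/5)(1/5)(4/5) = 0.1024; P(data | bag B) = (3/6)(3/6)(3/6)(3/6) = 0.0625; P(data | bag C) = (6/11)(6/11)(5/11)(6/11) = 0.073765; P(data | bag D) = (2/5)(2/5)(3/5)(2/5) = 0.0384.
Weighting by the prior gives 3/11 · 0.1024 = 0.027927, 1/11 · 0.0625 = 0.0056818, 4/11 · 0.073765 = 0.026824, 3/11 · 0.0384 = 0.010473; summing to 0.070906.
So P(bag B | data) = (0.0056818) / (0.070906) = 0.080132.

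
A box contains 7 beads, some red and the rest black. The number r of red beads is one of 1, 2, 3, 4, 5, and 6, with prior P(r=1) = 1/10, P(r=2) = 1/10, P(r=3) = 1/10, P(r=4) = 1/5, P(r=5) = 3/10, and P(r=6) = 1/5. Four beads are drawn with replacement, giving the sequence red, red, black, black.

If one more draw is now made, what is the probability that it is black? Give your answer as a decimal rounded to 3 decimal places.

0.430

The likelihood of the observed sequence under each hypothesis: P(data | r = 1) = (1/7)(1/7)(6/7)(6/7) = 0.014994; P(data | r = 2) = (2/7)(2/7)(5/7)(5/7) = 0.041649; P(data | r = 3) = (3/7)(3/7)(4/7)(4/7) = 0.059975; P(data | r = 4) = (4/7)(4/7)(3/7)(3/7) = 0.059975; P(data | r = 5) = (5/7)(5/7)(2/7)(2/7) = 0.041649; P(data | r = 6) = (6/7)(6/7)(1/7)(1/7) = 0.014994.
The prior-weighted likelihoods are 1/10 · 0.014994 = 0.0014994, 1/10 · 0.041649 = 0.0041649, 1/10 · 0.059975 = 0.0059975, 1/5 · 0.059975 = 0.011995, 3/10 · 0.041649 = 0.012495, 1/5 · 0.014994 = 0.0029988; with total 0.03915.
Normalising, the posterior is P(r = 1 | data) = 0.038298, P(r = 2 | data) = 0.10638, P(r = 3 | data) = 0.15319, P(r = 4 | data) = 0.30638, P(r = 5 | data) = 0.31915, P(r = 6 | data) = 0.076596.
So P(black next | data) = Σ P(black next | H) P(H | data) = (6/7)(0.038298) + (5/7)(0.10638) + (4/7)(0.15319) + (3/7)(0.30638) + (2/7)(0.31915) + (1/7)(0.076596) = 0.42979.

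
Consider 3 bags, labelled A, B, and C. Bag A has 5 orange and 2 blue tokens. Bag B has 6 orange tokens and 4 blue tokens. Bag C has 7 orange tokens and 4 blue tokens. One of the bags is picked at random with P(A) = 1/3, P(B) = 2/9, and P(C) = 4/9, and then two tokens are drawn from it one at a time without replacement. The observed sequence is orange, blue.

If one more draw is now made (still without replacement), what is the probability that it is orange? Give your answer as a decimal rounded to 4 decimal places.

The likelihood of the observed sequence under each hypothesis: P(data | bag A) = (5/7)(2/6) = 0.2381; P(data | bag B) = (6/10)(4/9) = 0.26667; P(data | bag C) = (7/11)(4/10) = 0.25455.
The prior-weighted likelihoods are 1/3 · 0.2381 = 0.079365, 2/9 · 0.26667 = 0.059259, 4/9 · 0.25455 = 0.11313; with total 0.25176.
Dividing through by the total gives posterior P(bag A | data) = 0.31525, P(bag B | data) = 0.23538, P(bag C | data) = 0.44937.
The predictive probability is P(orange next | data) = (4/5)(0.31525) + (5/8)(0.23538) + (2/3)(0.44937) = 0.69889.

0.6989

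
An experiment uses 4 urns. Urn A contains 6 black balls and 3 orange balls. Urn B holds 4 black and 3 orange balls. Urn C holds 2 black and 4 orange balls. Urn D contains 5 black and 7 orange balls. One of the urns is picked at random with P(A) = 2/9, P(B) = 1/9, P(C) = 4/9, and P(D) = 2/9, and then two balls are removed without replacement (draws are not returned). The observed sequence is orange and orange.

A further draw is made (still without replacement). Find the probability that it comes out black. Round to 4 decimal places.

The likelihood of the observed sequence under each hypothesis: P(data | urn A) = (3/9)(2/8) = 0.083333; P(data | urn B) = (3/7)(2/6) = 0.14286; P(data | urn C) = (4/6)(3/5) = 0.4; P(data | urn D) = (7/12)(6/11) = 0.31818.
Multiplying each by its prior: 2/9 · 0.083333 = 0.018519, 1/9 · 0.14286 = 0.015873, 4/9 · 0.4 = 0.17778, 2/9 · 0.31818 = 0.070707; these sum to 0.28288.
Dividing through by the total gives posterior P(urn A | data) = 0.065465, P(urn B | data) = 0.056113, P(urn C | data) = 0.62846, P(urn D | data) = 0.24996.
Averaging over the posterior, P(black next | data) = (6/7)(0.065465) + (4/5)(0.056113) + (1/2)(0.62846) + (1/2)(0.24996) = 0.54021.

0.5402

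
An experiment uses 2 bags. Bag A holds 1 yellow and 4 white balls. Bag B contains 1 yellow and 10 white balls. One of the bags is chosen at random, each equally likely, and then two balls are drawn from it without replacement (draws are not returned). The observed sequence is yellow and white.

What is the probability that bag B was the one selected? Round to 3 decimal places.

The likelihood of the observed sequence under each hypothesis: P(data | bag A) = (1/5)(4/4) = 1/5; P(data | bag B) = (1/11)(10/10) = 1/11.
Weighting by the prior gives 1/2 · 1/5 = 1/10, 1/2 · 1/11 = 1/22; with total 8/55.
So P(bag B | data) = (1/22) / (8/55) = 5/16.

0.313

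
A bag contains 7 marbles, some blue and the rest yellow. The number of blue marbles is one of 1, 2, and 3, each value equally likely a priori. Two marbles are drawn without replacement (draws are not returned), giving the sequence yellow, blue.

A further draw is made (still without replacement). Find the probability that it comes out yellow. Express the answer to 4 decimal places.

0.7571

The likelihood of the observed sequence under each hypothesis: P(data | r = 1) = (6/7)(1/6) = 1/7; P(data | r = 2) = (5/7)(2/6) = 5/21; P(data | r = 3) = (4/7)(3/6) = 2/7.
Weighting by the prior gives 1/3 · 1/7 = 1/21, 1/3 · 5/21 = 5/63, 1/3 · 2/7 = 2/21; with total 2/9.
The posterior is then P(r = 1 | data) = 3/14, P(r = 2 | data) = 5/14, P(r = 3 | data) = 3/7.
So P(yellow next | data) = Σ P(yellow next | H) P(H | data) = (1)(3/14) + (4/5)(5/14) + (3/5)(3/7) = 53/70.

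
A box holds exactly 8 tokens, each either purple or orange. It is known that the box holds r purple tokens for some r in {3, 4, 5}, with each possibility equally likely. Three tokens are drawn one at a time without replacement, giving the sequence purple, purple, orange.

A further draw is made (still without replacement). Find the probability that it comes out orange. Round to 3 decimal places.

0.557

The likelihood of the observed sequence under each hypothesis: P(data | r = 3) = (3/8)(2/7)(5/6) = 5/56; P(data | r = 4) = (4/8)(3/7)(4/6) = 1/7; P(data | r = 5) = (5/8)(4/7)(3/6) = 5/28.
Multiplying each by its prior: 1/3 · 5/56 = 5/168, 1/3 · 1/7 = 1/21, 1/3 · 5/28 = 5/84; these sum to 23/168.
Normalising, the posterior is P(r = 3 | data) = 5/23, P(r = 4 | data) = 8/23, P(r = 5 | data) = 10/23.
The predictive probability is P(orange next | data) = (4/5)(5/23) + (3/5)(8/23) + (2/5)(10/23) = 64/115.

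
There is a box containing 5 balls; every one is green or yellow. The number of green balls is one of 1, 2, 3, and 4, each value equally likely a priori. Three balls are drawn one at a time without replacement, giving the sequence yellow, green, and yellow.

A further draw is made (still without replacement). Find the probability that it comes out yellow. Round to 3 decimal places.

The likelihood of the observed sequence under each hypothesis: P(data | r = 1) = (4/5)(1/4)(3/3) = 1/5; P(data | r = 2) = (3/5)(2/4)(2/3) = 1/5; P(data | r = 3) = (2/5)(3/4)(1/3) = 1/10; P(data | r = 4) = (1/5)(4/4)(0/3) = 0.
Multiplying each by its prior: 1/4 · 1/5 = 1/20, 1/4 · 1/5 = 1/20, 1/4 · 1/10 = 1/40, 1/4 · 0 = 0; with total 1/8.
Normalising, the posterior is P(r = 1 | data) = 2/5, P(r = 2 | data) = 2/5, P(r = 3 | data) = 1/5, P(r = 4 | data) = 0.
So P(yellow next | data) = Σ P(yellow next | H) P(H | data) = (1)(2/5) + (1/2)(2/5) + (0)(1/5) = 3/5.

0.600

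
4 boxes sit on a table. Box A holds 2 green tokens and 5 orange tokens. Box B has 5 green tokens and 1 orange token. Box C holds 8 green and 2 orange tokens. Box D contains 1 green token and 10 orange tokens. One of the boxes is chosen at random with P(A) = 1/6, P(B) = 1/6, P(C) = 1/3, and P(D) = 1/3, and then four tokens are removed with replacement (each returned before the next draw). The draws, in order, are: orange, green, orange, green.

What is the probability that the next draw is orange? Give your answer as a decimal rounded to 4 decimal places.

0.4422

Compute the likelihood of the observed sequence for each case: P(data | box A) = (5/7)(2/7)(5/7)(2/7) = 0.041649; P(data | box B) = (1/6)(5/6)(1/6)(5/6) = 0.01929; P(data | box C) = (2/10)(8/10)(2/10)(8/10) = 0.0256; P(data | box D) = (10/11)(1/11)(10/11)(1/11) = 0.0068301.
The prior-weighted likelihoods are 1/6 · 0.041649 = 0.0069416, 1/6 · 0.01929 = 0.003215, 1/3 · 0.0256 = 0.0085333, 1/3 · 0.0068301 = 0.0022767; summing to 0.020967.
Normalising, the posterior is P(box A | data) = 0.33108, P(box B | data) = 0.15334, P(box C | data) = 0.407, P(box D | data) = 0.10859.
So P(orange next | data) = Σ P(orange next | H) P(H | data) = (5/7)(0.33108) + (1/6)(0.15334) + (1/5)(0.407) + (10/11)(0.10859) = 0.44215.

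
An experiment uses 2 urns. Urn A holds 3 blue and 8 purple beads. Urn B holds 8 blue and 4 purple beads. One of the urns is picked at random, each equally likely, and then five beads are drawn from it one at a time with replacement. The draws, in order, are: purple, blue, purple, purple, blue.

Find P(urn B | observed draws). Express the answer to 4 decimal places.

The likelihood of the observed sequence under each hypothesis: P(data | urn A) = (8/11)(3/11)(8/11)(8/11)(3/11) = 0.028612; P(data | urn B) = (4/12)(8/12)(4/12)(4/12)(8/12) = 0.016461.
The prior-weighted likelihoods are 1/2 · 0.028612 = 0.014306, 1/2 · 0.016461 = 0.0082305; these sum to 0.022536.
Therefore the posterior P(urn B | data) = (0.0082305) / (0.022536) = 0.36521.

0.3652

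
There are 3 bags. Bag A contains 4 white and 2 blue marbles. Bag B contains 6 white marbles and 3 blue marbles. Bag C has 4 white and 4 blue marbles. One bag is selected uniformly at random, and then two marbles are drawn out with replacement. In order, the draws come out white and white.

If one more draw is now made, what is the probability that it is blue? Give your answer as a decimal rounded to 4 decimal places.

Under each hypothesis, the probability of the observed sequence is: P(data | bag A) = (4/6)(4/6) = 4/9; P(data | bag B) = (6/9)(6/9) = 4/9; P(data | bag C) = (4/8)(4/8) = 1/4.
The prior-weighted likelihoods are 1/3 · 4/9 = 4/27, 1/3 · 4/9 = 4/27, 1/3 · 1/4 = 1/12; summing to 41/108.
Normalising, the posterior is P(bag A | data) = 16/41, P(bag B | data) = 16/41, P(bag C | data) = 9/41.
Averaging over the posterior, P(blue next | data) = (1/3)(16/41) + (1/3)(16/41) + (1/2)(9/41) = 91/246.

0.3699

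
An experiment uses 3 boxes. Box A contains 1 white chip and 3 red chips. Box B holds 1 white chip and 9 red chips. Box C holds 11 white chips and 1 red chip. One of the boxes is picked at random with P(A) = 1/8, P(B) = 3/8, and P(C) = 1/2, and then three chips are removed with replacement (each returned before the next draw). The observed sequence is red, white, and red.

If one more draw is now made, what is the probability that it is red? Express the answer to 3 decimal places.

0.798

Compute the likelihood of the observed sequence for each case: P(data | box A) = (3/4)(1/4)(3/4) = 0.14062; P(data | box B) = (9/10)(1/10)(9/10) = 0.081; P(data | box C) = (1/12)(11/12)(1/12) = 0.0063657.
The prior-weighted likelihoods are 1/8 · 0.14062 = 0.017578, 3/8 · 0.081 = 0.030375, 1/2 · 0.0063657 = 0.0031829; with total 0.051136.
The posterior is then P(box A | data) = 0.34375, P(box B | data) = 0.594, P(box C | data) = 0.062243.
Averaging over the posterior, P(red next | data) = (3/4)(0.34375) + (9/10)(0.594) + (1/12)(0.062243) = 0.79761.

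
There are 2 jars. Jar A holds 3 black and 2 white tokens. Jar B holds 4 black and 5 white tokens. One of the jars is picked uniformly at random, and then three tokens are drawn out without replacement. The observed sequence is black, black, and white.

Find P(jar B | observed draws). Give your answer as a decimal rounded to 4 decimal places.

Under each hypothesis, the probability of the observed sequence is: P(data | jar A) = (3/5)(2/4)(2/3) = 1/5; P(data | jar B) = (4/9)(3/8)(5/7) = 5/42.
Weighting by the prior gives 1/2 · 1/5 = 1/10, 1/2 · 5/42 = 5/84; with total 67/420.
Therefore the posterior P(jar B | data) = (5/84) / (67/420) = 25/67.

0.3731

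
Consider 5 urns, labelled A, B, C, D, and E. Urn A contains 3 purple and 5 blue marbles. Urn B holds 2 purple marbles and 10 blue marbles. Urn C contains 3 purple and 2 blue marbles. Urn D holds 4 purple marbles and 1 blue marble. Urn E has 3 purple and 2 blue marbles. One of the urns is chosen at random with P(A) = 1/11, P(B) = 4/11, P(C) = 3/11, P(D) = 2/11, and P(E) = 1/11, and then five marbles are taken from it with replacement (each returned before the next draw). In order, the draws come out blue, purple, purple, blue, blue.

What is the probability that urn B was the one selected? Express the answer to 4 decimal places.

The likelihood of the observed sequence under each hypothesis: P(data | urn A) = (5/8)(3/8)(3/8)(5/8)(5/8) = 0.034332; P(data | urn B) = (10/12)(2/12)(2/12)(10/12)(10/12) = 0.016075; P(data | urn C) = (2/5)(3/5)(3/5)(2/5)(2/5) = 0.02304; P(data | urn D) = (1/5)(4/5)(4/5)(1/5)(1/5) = 0.00512; P(data | urn E) = (2/5)(3/5)(3/5)(2/5)(2/5) = 0.02304.
Weighting by the prior gives 1/11 · 0.034332 = 0.0031211, 4/11 · 0.016075 = 0.0058455, 3/11 · 0.02304 = 0.0062836, 2/11 · 0.00512 = 0.00093091, 1/11 · 0.02304 = 0.0020945; with total 0.018276.
So P(urn B | data) = (0.0058455) / (0.018276) = 0.31985.

0.3199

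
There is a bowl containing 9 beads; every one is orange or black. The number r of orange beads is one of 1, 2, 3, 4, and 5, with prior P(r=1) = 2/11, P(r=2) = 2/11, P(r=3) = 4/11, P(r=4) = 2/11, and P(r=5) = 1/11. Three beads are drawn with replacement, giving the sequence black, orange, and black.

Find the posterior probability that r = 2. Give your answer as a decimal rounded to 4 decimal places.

Under each hypothesis, the probability of the observed sequence is: P(data | r = 1) = (8/9)(1/9)(8/9) = 0.087791; P(data | r = 2) = (7/9)(2/9)(7/9) = 0.13443; P(data | r = 3) = (6/9)(3/9)(6/9) = 0.14815; P(data | r = 4) = (5/9)(4/9)(5/9) = 0.13717; P(data | r = 5) = (4/9)(5/9)(4/9) = 0.10974.
Multiplying each by its prior: 2/11 · 0.087791 = 0.015962, 2/11 · 0.13443 = 0.024442, 4/11 · 0.14815 = 0.053872, 2/11 · 0.13717 = 0.024941, 1/11 · 0.10974 = 0.0099763; with total 0.12919.
Hence P(r = 2 | data) = (0.024442) / (0.12919) = 0.18919.

0.1892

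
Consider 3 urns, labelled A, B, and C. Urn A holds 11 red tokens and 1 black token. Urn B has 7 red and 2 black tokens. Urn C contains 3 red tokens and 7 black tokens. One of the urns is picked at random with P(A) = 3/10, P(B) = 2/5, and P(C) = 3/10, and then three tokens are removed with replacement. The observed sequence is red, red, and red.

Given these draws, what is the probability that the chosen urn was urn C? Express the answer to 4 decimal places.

0.0190

The likelihood of the observed sequence under each hypothesis: P(data | urn A) = (11/12)(11/12)(11/12) = 0.77025; P(data | urn B) = (7/9)(7/9)(7/9) = 0.47051; P(data | urn C) = (3/10)(3/10)(3/10) = 0.027.
Multiplying each by its prior: 3/10 · 0.77025 = 0.23108, 2/5 · 0.47051 = 0.1882, 3/10 · 0.027 = 0.0081; these sum to 0.42738.
Therefore the posterior P(urn C | data) = (0.0081) / (0.42738) = 0.018953.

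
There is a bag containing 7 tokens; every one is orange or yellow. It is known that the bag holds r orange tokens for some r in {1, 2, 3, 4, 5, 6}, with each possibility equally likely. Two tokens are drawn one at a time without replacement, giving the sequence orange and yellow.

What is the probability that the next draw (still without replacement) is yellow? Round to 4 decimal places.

Under each hypothesis, the probability of the observed sequence is: P(data | r = 1) = (1/7)(6/6) = 1/7; P(data | r = 2) = (2/7)(5/6) = 5/21; P(data | r = 3) = (3/7)(4/6) = 2/7; P(data | r = 4) = (4/7)(3/6) = 2/7; P(data | r = 5) = (5/7)(2/6) = 5/21; P(data | r = 6) = (6/7)(1/6) = 1/7.
Weighting by the prior gives 1/6 · 1/7 = 1/42, 1/6 · 5/21 = 5/126, 1/6 · 2/7 = 1/21, 1/6 · 2/7 = 1/21, 1/6 · 5/21 = 5/126, 1/6 · 1/7 = 1/42; these sum to 2/9.
Dividing through by the total gives posterior P(r = 1 | data) = 3/28, P(r = 2 | data) = 5/28, P(r = 3 | data) = 3/14, P(r = 4 | data) = 3/14, P(r = 5 | data) = 5/28, P(r = 6 | data) = 3/28.
Averaging over the posterior, P(yellow next | data) = (1)(3/28) + (4/5)(5/28) + (3/5)(3/14) + (2/5)(3/14) + (1/5)(5/28) + (0)(3/28) = 1/2.

0.5000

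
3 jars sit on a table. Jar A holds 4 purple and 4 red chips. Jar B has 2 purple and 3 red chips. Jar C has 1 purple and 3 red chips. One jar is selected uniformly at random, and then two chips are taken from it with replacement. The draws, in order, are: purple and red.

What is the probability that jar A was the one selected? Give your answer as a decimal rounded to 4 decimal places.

0.3690

Compute the likelihood of the observed sequence for each case: P(data | jar A) = (4/8)(4/8) = 0.25; P(data | jar B) = (2/5)(3/5) = 0.24; P(data | jar C) = (1/4)(3/4) = 0.1875.
Multiplying each by its prior: 1/3 · 0.25 = 0.083333, 1/3 · 0.24 = 0.08, 1/3 · 0.1875 = 0.0625; these sum to 0.22583.
Hence P(jar A | data) = (0.083333) / (0.22583) = 0.369.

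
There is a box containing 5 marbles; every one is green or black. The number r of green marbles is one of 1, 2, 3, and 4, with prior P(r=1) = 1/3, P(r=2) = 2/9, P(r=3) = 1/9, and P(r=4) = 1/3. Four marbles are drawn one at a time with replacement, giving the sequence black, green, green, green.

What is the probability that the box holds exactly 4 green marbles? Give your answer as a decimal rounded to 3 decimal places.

For each hypothesis, P(data | H) works out to: P(data | r = 1) = (4/5)(1/5)(1/5)(1/5) = 0.0064; P(data | r = 2) = (3/5)(2/5)(2/5)(2/5) = 0.0384; P(data | r = 3) = (2/5)(3/5)(3/5)(3/5) = 0.0864; P(data | r = 4) = (1/5)(4/5)(4/5)(4/5) = 0.1024.
Multiplying each by its prior: 1/3 · 0.0064 = 0.0021333, 2/9 · 0.0384 = 0.0085333, 1/9 · 0.0864 = 0.0096, 1/3 · 0.1024 = 0.034133; these sum to 0.0544.
Therefore the posterior P(r = 4 | data) = (0.034133) / (0.0544) = 0.62745.

0.627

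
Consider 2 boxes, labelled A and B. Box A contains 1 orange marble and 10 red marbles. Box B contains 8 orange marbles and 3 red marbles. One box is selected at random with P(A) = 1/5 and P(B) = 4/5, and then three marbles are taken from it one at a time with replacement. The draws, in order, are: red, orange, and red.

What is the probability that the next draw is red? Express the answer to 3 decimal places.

The likelihood of the observed sequence under each hypothesis: P(data | box A) = (10/11)(1/11)(10/11) = 0.075131; P(data | box B) = (3/11)(8/11)(3/11) = 0.054095.
Multiplying each by its prior: 1/5 · 0.075131 = 0.015026, 4/5 · 0.054095 = 0.043276; with total 0.058302.
Dividing through by the total gives posterior P(box A | data) = 0.25773, P(box B | data) = 0.74227.
The predictive probability is P(red next | data) = (10/11)(0.25773) + (3/11)(0.74227) = 0.43674.

0.437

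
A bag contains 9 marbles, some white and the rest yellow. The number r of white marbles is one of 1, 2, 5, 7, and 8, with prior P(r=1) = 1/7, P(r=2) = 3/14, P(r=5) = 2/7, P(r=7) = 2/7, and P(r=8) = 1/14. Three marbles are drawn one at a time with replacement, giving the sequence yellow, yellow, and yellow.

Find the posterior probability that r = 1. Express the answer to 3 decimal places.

0.437

Under each hypothesis, the probability of the observed sequence is: P(data | r = 1) = (8/9)(8/9)(8/9) = 0.70233; P(data | r = 2) = (7/9)(7/9)(7/9) = 0.47051; P(data | r = 5) = (4/9)(4/9)(4/9) = 0.087791; P(data | r = 7) = (2/9)(2/9)(2/9) = 0.010974; P(data | r = 8) = (1/9)(1/9)(1/9) = 0.0013717.
Multiplying each by its prior: 1/7 · 0.70233 = 0.10033, 3/14 · 0.47051 = 0.10082, 2/7 · 0.087791 = 0.025083, 2/7 · 0.010974 = 0.0031354, 1/14 · 0.0013717 = 9.7982e-05; these sum to 0.22947.
By Bayes' rule, P(r = 1 | data) = (0.10033) / (0.22947) = 0.43723.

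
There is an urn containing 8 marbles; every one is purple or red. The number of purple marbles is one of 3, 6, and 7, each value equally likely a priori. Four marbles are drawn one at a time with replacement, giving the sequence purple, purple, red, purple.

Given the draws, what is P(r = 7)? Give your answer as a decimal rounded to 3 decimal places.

Under each hypothesis, the probability of the observed sequence is: P(data | r = 3) = (3/8)(3/8)(5/8)(3/8) = 0.032959; P(data | r = 6) = (6/8)(6/8)(2/8)(6/8) = 0.10547; P(data | r = 7) = (7/8)(7/8)(1/8)(7/8) = 0.08374.
Weighting by the prior gives 1/3 · 0.032959 = 0.010986, 1/3 · 0.10547 = 0.035156, 1/3 · 0.08374 = 0.027913; with total 0.074056.
Hence P(r = 7 | data) = (0.027913) / (0.074056) = 0.37692.

0.377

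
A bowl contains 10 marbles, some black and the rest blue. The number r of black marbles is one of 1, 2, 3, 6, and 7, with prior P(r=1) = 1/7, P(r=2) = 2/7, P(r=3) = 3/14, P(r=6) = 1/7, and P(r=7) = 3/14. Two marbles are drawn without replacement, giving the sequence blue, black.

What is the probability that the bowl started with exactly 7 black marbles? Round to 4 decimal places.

The likelihood of the observed sequence under each hypothesis: P(data | r = 1) = (9/10)(1/9) = 1/10; P(data | r = 2) = (8/10)(2/9) = 8/45; P(data | r = 3) = (7/10)(3/9) = 7/30; P(data | r = 6) = (4/10)(6/9) = 4/15; P(data | r = 7) = (3/10)(7/9) = 7/30.
Multiplying each by its prior: 1/7 · 1/10 = 1/70, 2/7 · 8/45 = 16/315, 3/14 · 7/30 = 1/20, 1/7 · 4/15 = 4/105, 3/14 · 7/30 = 1/20; these sum to 64/315.
So P(r = 7 | data) = (1/20) / (64/315) = 63/256.

0.2461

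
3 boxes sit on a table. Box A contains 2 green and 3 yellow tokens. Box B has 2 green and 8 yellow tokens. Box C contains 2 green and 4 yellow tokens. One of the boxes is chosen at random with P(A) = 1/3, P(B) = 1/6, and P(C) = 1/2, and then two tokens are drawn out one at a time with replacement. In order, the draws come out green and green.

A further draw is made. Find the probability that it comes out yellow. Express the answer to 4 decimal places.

0.6436

Compute the likelihood of the observed sequence for each case: P(data | box A) = (2/5)(2/5) = 4/25; P(data | box B) = (2/10)(2/10) = 1/25; P(data | box C) = (2/6)(2/6) = 1/9.
The prior-weighted likelihoods are 1/3 · 4/25 = 4/75, 1/6 · 1/25 = 1/150, 1/2 · 1/9 = 1/18; with total 26/225.
The posterior is then P(box A | data) = 6/13, P(box B | data) = 3/52, P(box C | data) = 25/52.
Averaging over the posterior, P(yellow next | data) = (3/5)(6/13) + (4/5)(3/52) + (2/3)(25/52) = 251/390.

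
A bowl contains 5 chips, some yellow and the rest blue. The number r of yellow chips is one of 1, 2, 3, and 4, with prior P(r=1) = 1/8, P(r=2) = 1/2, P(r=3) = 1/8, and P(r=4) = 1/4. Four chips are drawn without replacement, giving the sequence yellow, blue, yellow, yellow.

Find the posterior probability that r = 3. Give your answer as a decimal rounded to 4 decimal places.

Under each hypothesis, the probability of the observed sequence is: P(data | r = 1) = (1/5)(4/4)(0/3) = 0; P(data | r = 2) = (2/5)(3/4)(1/3)(0/2) = 0; P(data | r = 3) = (3/5)(2/4)(2/3)(1/2) = 1/10; P(data | r = 4) = (4/5)(1/4)(3/3)(2/2) = 1/5.
Multiplying each by its prior: 1/8 · 0 = 0, 1/2 · 0 = 0, 1/8 · 1/10 = 1/80, 1/4 · 1/5 = 1/20; summing to 1/16.
By Bayes' rule, P(r = 3 | data) = (1/80) / (1/16) = 1/5.

0.2000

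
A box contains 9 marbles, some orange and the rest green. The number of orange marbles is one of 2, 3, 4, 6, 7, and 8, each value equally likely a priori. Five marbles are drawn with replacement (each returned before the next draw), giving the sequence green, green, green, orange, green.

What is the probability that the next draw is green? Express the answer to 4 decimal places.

0.6700

Under each hypothesis, the probability of the observed sequence is: P(data | r = 2) = (7/9)(7/9)(7/9)(2/9)(7/9) = 0.081322; P(data | r = 3) = (6/9)(6/9)(6/9)(3/9)(6/9) = 0.065844; P(data | r = 4) = (5/9)(5/9)(5/9)(4/9)(5/9) = 0.042338; P(data | r = 6) = (3/9)(3/9)(3/9)(6/9)(3/9) = 0.0082305; P(data | r = 7) = (2/9)(2/9)(2/9)(7/9)(2/9) = 0.0018967; P(data | r = 8) = (1/9)(1/9)(1/9)(8/9)(1/9) = 0.00013548.
The prior-weighted likelihoods are 1/6 · 0.081322 = 0.013554, 1/6 · 0.065844 = 0.010974, 1/6 · 0.042338 = 0.0070563, 1/6 · 0.0082305 = 0.0013717, 1/6 · 0.0018967 = 0.00031612, 1/6 · 0.00013548 = 2.258e-05; with total 0.033294.
Normalising, the posterior is P(r = 2 | data) = 0.40709, P(r = 3 | data) = 0.3296, P(r = 4 | data) = 0.21194, P(r = 6 | data) = 0.0412, P(r = 7 | data) = 0.0094947, P(r = 8 | data) = 0.0006782.
Averaging over the posterior, P(green next | data) = (7/9)(0.40709) + (2/3)(0.3296) + (5/9)(0.21194) + (1/3)(0.0412) + (2/9)(0.0094947) + (1/9)(0.0006782) = 0.67002.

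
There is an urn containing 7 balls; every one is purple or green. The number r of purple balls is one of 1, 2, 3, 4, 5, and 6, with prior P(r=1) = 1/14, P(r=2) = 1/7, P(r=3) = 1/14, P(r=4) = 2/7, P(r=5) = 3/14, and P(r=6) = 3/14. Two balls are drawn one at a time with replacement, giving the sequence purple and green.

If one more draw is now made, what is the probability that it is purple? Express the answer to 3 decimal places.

Under each hypothesis, the probability of the observed sequence is: P(data | r = 1) = (1/7)(6/7) = 6/49; P(data | r = 2) = (2/7)(5/7) = 10/49; P(data | r = 3) = (3/7)(4/7) = 12/49; P(data | r = 4) = (4/7)(3/7) = 12/49; P(data | r = 5) = (5/7)(2/7) = 10/49; P(data | r = 6) = (6/7)(1/7) = 6/49.
Multiplying each by its prior: 1/14 · 6/49 = 3/343, 1/7 · 10/49 = 10/343, 1/14 · 12/49 = 6/343, 2/7 · 12/49 = 24/343, 3/14 · 10/49 = 15/343, 3/14 · 6/49 = 9/343; summing to 67/343.
Dividing through by the total gives posterior P(r = 1 | data) = 3/67, P(r = 2 | data) = 10/67, P(r = 3 | data) = 6/67, P(r = 4 | data) = 24/67, P(r = 5 | data) = 15/67, P(r = 6 | data) = 9/67.
The predictive probability is P(purple next | data) = (1/7)(3/67) + (2/7)(10/67) + (3/7)(6/67) + (4/7)(24/67) + (5/7)(15/67) + (6/7)(9/67) = 38/67.

0.567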